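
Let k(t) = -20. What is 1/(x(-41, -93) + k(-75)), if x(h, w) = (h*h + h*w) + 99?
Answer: 1/5573 ≈ 0.00017944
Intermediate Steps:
x(h, w) = 99 + h**2 + h*w (x(h, w) = (h**2 + h*w) + 99 = 99 + h**2 + h*w)
1/(x(-41, -93) + k(-75)) = 1/((99 + (-41)**2 - 41*(-93)) - 20) = 1/((99 + 1681 + 3813) - 20) = 1/(5593 - 20) = 1/5573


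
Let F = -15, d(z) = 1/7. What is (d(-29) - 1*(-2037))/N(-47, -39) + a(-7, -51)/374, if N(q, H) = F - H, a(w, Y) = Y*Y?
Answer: 21214/231 ≈ 91.835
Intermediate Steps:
d(z) = 1/7
a(w, Y) = Y**2
N(q, H) = -15 - H
(d(-29) - 1*(-2037))/N(-47, -39) + a(-7, -51)/374 = (1/7 - 1*(-2037))/(-15 - 1*(-39)) + (-51)**2/374 = (1/7 + 2037)/(-15 + 39) + 2601*(1/374) = (14260/7)/24 + 153/22 = (14260/7)*(1/24) + 153/22 = 3565/42 + 153/22 = 21214/231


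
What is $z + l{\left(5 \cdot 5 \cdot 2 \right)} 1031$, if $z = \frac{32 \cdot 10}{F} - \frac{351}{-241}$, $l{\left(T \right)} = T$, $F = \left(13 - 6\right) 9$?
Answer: $\frac{782782883}{15183} \approx 51557.0$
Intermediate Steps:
$F = 63$ ($F = 7 \cdot 9 = 63$)
$z = \frac{99233}{15183}$ ($z = \frac{32 \cdot 10}{63} - \frac{351}{-241} = 320 \cdot \frac{1}{63} - - \frac{351}{241} = \frac{320}{63} + \frac{351}{241} = \frac{99233}{15183} \approx 6.5358$)
$z + l{\left(5 \cdot 5 \cdot 2 \right)} 1031 = \frac{99233}{15183} + 5 \cdot 5 \cdot 2 \cdot 1031 = \frac{99233}{15183} + 25 \cdot 2 \cdot 1031 = \frac{99233}{15183} + 50 \cdot 1031 = \frac{99233}{15183} + 51550 = \frac{782782883}{15183}$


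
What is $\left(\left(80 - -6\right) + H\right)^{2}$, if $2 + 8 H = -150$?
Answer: $4489$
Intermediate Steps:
$H = -19$ ($H = - \frac{1}{4} + \frac{1}{8} \left(-150\right) = - \frac{1}{4} - \frac{75}{4} = -19$)
$\left(\left(80 - -6\right) + H\right)^{2} = \left(\left(80 - -6\right) - 19\right)^{2} = \left(\left(80 + 6\right) - 19\right)^{2} = \left(86 - 19\right)^{2} = 67^{2} = 4489$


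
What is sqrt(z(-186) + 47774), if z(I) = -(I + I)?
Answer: sqrt(48146) ≈ 219.42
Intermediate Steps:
z(I) = -2*I
sqrt(z(-186) + 47774) = sqrt(-2*(-186) + 47774) = sqrt(372 + 47774) = sqrt(48146)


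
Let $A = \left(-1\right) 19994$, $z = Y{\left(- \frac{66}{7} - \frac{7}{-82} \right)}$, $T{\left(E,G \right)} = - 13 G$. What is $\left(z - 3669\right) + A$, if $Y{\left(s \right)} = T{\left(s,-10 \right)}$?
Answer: $-23533$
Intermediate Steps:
$Y{\left(s \right)} = 130$ ($Y{\left(s \right)} = \left(-13\right) \left(-10\right) = 130$)
$z = 130$
$A = -19994$
$\left(z - 3669\right) + A = \left(130 - 3669\right) - 19994 = -3539 - 19994 = -23533$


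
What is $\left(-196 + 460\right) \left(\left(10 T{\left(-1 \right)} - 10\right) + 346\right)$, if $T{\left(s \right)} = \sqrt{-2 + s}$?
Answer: $88704 + 2640 i \sqrt{3} \approx 88704.0 + 4572.6 i$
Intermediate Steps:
$\left(-196 + 460\right) \left(\left(10 T{\left(-1 \right)} - 10\right) + 346\right) = \left(-196 + 460\right) \left(\left(10 \sqrt{-2 - 1} - 10\right) + 346\right) = 264 \left(\left(10 \sqrt{-3} - 10\right) + 346\right) = 264 \left(\left(10 i \sqrt{3} - 10\right) + 346\right) = 264 \left(\left(-10 + 10 i \sqrt{3}\right) + 346\right) = 264 \left(336 + 10 i \sqrt{3}\right) = 88704 + 2640 i \sqrt{3}$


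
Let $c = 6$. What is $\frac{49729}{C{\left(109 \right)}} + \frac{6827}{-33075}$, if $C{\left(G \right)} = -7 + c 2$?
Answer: $\frac{328950508}{33075} \approx 9945.6$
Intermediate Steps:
$C{\left(G \right)} = 5$ ($C{\left(G \right)} = -7 + 6 \cdot 2 = -7 + 12 = 5$)
$\frac{49729}{C{\left(109 \right)}} + \frac{6827}{-33075} = \frac{49729}{5} + \frac{6827}{-33075} = 49729 \cdot \frac{1}{5} + 6827 \left(- \frac{1}{33075}\right) = \frac{49729}{5} - \frac{6827}{33075} = \frac{328950508}{33075}$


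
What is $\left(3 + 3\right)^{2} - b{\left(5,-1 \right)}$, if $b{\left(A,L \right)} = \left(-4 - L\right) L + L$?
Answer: $34$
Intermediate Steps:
$b{\left(A,L \right)} = L + L \left(-4 - L\right)$ ($b{\left(A,L \right)} = L \left(-4 - L\right) + L = L + L \left(-4 - L\right)$)
$\left(3 + 3\right)^{2} - b{\left(5,-1 \right)} = \left(3 + 3\right)^{2} - \left(-1\right) \left(-1\right) \left(3 - 1\right) = 6^{2} - \left(-1\right) \left(-1\right) 2 = 36 - 2 = 34$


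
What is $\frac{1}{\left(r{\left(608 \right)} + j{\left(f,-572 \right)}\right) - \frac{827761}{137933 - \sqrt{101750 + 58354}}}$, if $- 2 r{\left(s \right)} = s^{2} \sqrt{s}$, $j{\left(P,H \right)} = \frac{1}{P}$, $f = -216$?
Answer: $\frac{216 \left(-137933 + 2 \sqrt{40026}\right)}{178796376 + \left(1 + 159694848 \sqrt{38}\right) \left(137933 - 2 \sqrt{40026}\right)} \approx -2.1942 \cdot 10^{-7}$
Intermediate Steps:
$r{\left(s \right)} = - \frac{s^{\frac{5}{2}}}{2}$ ($r{\left(s \right)} = - \frac{s^{2} \sqrt{s}}{2} = - \frac{s^{\frac{5}{2}}}{2}$)
$\frac{1}{\left(r{\left(608 \right)} + j{\left(f,-572 \right)}\right) - \frac{827761}{137933 - \sqrt{101750 + 58354}}} = \frac{1}{\left(- \frac{608^{\frac{5}{2}}}{2} + \frac{1}{-216}\right) - \frac{827761}{137933 - \sqrt{101750 + 58354}}} = \frac{1}{\left(- \frac{1478656 \sqrt{38}}{2} - \frac{1}{216}\right) - \frac{827761}{137933 - \sqrt{160104}}} = \frac{1}{\left(- 739328 \sqrt{38} - \frac{1}{216}\right) - \frac{827761}{137933 - 2 \sqrt{40026}}} = \frac{1}{\left(- \frac{1}{216} - 739328 \sqrt{38}\right) - \frac{827761}{137933 - 2 \sqrt{40026}}} = \frac{1}{- \frac{1}{216} - \frac{827761}{137933 - 2 \sqrt{40026}} - 739328 \sqrt{38}}$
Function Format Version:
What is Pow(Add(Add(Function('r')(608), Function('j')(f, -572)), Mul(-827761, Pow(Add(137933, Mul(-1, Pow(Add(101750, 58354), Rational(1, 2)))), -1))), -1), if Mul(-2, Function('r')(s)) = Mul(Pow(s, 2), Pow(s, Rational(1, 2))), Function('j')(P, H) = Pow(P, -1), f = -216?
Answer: Mul(216, Pow(Add(178796376, Mul(Add(1, Mul(159694848, Pow(38, Rational(1, 2)))), Add(137933, Mul(-2, Pow(40026, Rational(1, 2)))))), -1), Add(-137933, Mul(2, Pow(40026, Rational(1, 2))))) ≈ -2.1942e-7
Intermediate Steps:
Function('r')(s) = Mul(Rational(-1, 2), Pow(s, Rational(5, 2))) (Function('r')(s) = Mul(Rational(-1, 2), Mul(Pow(s, 2), Pow(s, Rational(1, 2)))) = Mul(Rational(-1, 2), Pow(s, Rational(5, 2))))
Pow(Add(Add(Function('r')(608), Function('j')(f, -572)), Mul(-827761, Pow(Add(137933, Mul(-1, Pow(Add(101750, 58354), Rational(1, 2)))), -1))), -1) = Pow(Add(Add(Mul(Rational(-1, 2), Pow(608, Rational(5, 2))), Pow(-216, -1)), Mul(-827761, Pow(Add(137933, Mul(-1, Pow(Add(101750, 58354), Rational(1, 2)))), -1))), -1) = Pow(Add(Add(Mul(Rational(-1, 2), Mul(1478656, Pow(38, Rational(1, 2)))), Rational(-1, 216)), Mul(-827761, Pow(Add(137933, Mul(-1, Pow(160104, Rational(1, 2)))), -1))), -1) = Pow(Add(Add(Mul(-739328, Pow(38, Rational(1, 2))), Rational(-1, 216)), Mul(-827761, Pow(Add(137933, Mul(-1, Mul(2, Pow(40026, Rational(1, 2))))), -1))), -1) = Pow(Add(Add(Rational(-1, 216), Mul(-739328, Pow(38, Rational(1, 2)))), Mul(-827761, Pow(Add(137933, Mul(-2, Pow(40026, Rational(1, 2)))), -1))), -1) = Pow(Add(Rational(-1, 216), Mul(-827761, Pow(Add(137933, Mul(-2, Pow(40026, Rational(1, 2)))), -1)), Mul(-739328, Pow(38, Rational(1, 2)))), -1)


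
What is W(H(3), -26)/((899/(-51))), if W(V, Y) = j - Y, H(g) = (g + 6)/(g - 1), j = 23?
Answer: -2499/899 ≈ -2.7798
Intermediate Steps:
H(g) = (6 + g)/(-1 + g)
W(V, Y) = 23 - Y
W(H(3), -26)/((899/(-51))) = (23 - 1*(-26))/((899/(-51))) = (23 + 26)/((899*(-1/51))) = 49/(-899/51) = 49*(-51/899) = -2499/899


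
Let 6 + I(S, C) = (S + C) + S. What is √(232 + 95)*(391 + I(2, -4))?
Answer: 385*√327 ≈ 6962.0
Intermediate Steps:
I(S, C) = -6 + C + 2*S (I(S, C) = -6 + ((S + C) + S) = -6 + ((C + S) + S) = -6 + (C + 2*S) = -6 + C + 2*S)
√(232 + 95)*(391 + I(2, -4)) = √(232 + 95)*(391 + (-6 - 4 + 2*2)) = √327*(391 + (-6 - 4 + 4)) = √327*(391 - 6) = √327*385 = 385*√327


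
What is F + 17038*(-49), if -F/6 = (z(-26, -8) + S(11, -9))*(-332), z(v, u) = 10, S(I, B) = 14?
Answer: -787054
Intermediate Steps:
F = 47808 (F = -6*(10 + 14)*(-332) = -144*(-332) = -6*(-7968) = 47808)
F + 17038*(-49) = 47808 + 17038*(-49) = 47808 - 834862 = -787054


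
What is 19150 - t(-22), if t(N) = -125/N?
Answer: 421175/22 ≈ 19144.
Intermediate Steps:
19150 - t(-22) = 19150 - (-125)/(-22) = 19150 - (-125)*(-1)/22 = 19150 - 1*125/22 = 19150 - 125/22 = 421175/22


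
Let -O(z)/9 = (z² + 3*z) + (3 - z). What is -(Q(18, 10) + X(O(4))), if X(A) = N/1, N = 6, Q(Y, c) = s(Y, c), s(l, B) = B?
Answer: -16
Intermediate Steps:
Q(Y, c) = c
O(z) = -27 - 18*z - 9*z² (O(z) = -9*((z² + 3*z) + (3 - z)) = -9*(3 + z² + 2*z) = -27 - 18*z - 9*z²)
X(A) = 6 (X(A) = 6/1 = 6*1 = 6)
-(Q(18, 10) + X(O(4))) = -(10 + 6) = -1*16 = -16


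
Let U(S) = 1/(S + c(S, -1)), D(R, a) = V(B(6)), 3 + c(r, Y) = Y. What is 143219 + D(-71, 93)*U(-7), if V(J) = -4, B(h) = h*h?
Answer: 1575413/11 ≈ 1.4322e+5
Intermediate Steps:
c(r, Y) = -3 + Y
B(h) = h²
D(R, a) = -4
U(S) = 1/(-4 + S) (U(S) = 1/(S + (-3 - 1)) = 1/(S - 4) = 1/(-4 + S))
143219 + D(-71, 93)*U(-7) = 143219 - 4/(-4 - 7) = 143219 - 4/(-11) = 143219 - 4*(-1/11) = 143219 + 4/11 = 1575413/11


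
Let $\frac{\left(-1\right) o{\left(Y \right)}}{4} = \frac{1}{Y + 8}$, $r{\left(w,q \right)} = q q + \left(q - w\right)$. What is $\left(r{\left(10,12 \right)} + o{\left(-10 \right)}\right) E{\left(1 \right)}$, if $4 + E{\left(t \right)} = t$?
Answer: $-444$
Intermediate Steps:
$E{\left(t \right)} = -4 + t$
$r{\left(w,q \right)} = q + q^{2} - w$ ($r{\left(w,q \right)} = q^{2} + \left(q - w\right) = q + q^{2} - w$)
$o{\left(Y \right)} = - \frac{4}{8 + Y}$ ($o{\left(Y \right)} = - \frac{4}{Y + 8} = - \frac{4}{8 + Y}$)
$\left(r{\left(10,12 \right)} + o{\left(-10 \right)}\right) E{\left(1 \right)} = \left(\left(12 + 12^{2} - 10\right) - \frac{4}{8 - 10}\right) \left(-4 + 1\right) = \left(\left(12 + 144 - 10\right) - \frac{4}{-2}\right) \left(-3\right) = \left(146 - -2\right) \left(-3\right) = \left(146 + 2\right) \left(-3\right) = 148 \left(-3\right) = -444$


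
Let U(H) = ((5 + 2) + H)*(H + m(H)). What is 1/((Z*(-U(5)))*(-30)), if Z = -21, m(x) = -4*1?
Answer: -1/7560 ≈ -0.00013228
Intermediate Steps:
m(x) = -4
U(H) = (-4 + H)*(7 + H) (U(H) = ((5 + 2) + H)*(H - 4) = (7 + H)*(-4 + H) = (-4 + H)*(7 + H))
1/((Z*(-U(5)))*(-30)) = 1/(-(-21)*(-28 + 5² + 3*5)*(-30)) = 1/(-(-21)*(-28 + 25 + 15)*(-30)) = 1/(-(-21)*12*(-30)) = 1/(-21*(-12)*(-30)) = 1/(252*(-30)) = 1/(-7560) = -1/7560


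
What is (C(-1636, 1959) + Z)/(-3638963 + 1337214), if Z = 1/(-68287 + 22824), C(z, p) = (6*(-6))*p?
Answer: 3206232613/104644414787 ≈ 0.030639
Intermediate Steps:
C(z, p) = -36*p
Z = -1/45463 (Z = 1/(-45463) = -1/45463 ≈ -2.1996e-5)
(C(-1636, 1959) + Z)/(-3638963 + 1337214) = (-36*1959 - 1/45463)/(-3638963 + 1337214) = (-70524 - 1/45463)/(-2301749) = -3206232613/45463*(-1/2301749) = 3206232613/104644414787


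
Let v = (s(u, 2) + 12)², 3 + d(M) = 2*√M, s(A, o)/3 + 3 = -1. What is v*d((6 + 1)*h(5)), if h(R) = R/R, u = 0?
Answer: 0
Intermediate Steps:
h(R) = 1
s(A, o) = -12 (s(A, o) = -9 + 3*(-1) = -9 - 3 = -12)
d(M) = -3 + 2*√M
v = 0 (v = (-12 + 12)² = 0² = 0)
v*d((6 + 1)*h(5)) = 0*(-3 + 2*√((6 + 1)*1)) = 0*(-3 + 2*√(7*1)) = 0*(-3 + 2*√7) = 0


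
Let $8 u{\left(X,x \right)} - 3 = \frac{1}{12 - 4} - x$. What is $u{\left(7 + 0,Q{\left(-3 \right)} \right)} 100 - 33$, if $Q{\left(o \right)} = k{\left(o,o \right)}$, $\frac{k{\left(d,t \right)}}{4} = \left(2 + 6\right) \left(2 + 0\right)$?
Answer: $- \frac{12703}{16} \approx -793.94$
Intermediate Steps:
$k{\left(d,t \right)} = 64$ ($k{\left(d,t \right)} = 4 \left(2 + 6\right) \left(2 + 0\right) = 4 \cdot 8 \cdot 2 = 4 \cdot 16 = 64$)
$Q{\left(o \right)} = 64$
$u{\left(X,x \right)} = \frac{25}{64} - \frac{x}{8}$ ($u{\left(X,x \right)} = \frac{3}{8} + \frac{\frac{1}{12 - 4} - x}{8} = \frac{3}{8} + \frac{\frac{1}{8} - x}{8} = \frac{3}{8} - \left(- \frac{1}{64} + \frac{x}{8}\right) = \frac{25}{64} - \frac{x}{8}$)
$u{\left(7 + 0,Q{\left(-3 \right)} \right)} 100 - 33 = \left(\frac{25}{64} - 8\right) 100 - 33 = \left(- \frac{487}{64}\right) 100 - 33 = - \frac{12175}{16} - 33 = - \frac{12703}{16}$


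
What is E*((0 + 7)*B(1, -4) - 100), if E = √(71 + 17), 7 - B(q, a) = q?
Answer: -116*√22 ≈ -544.09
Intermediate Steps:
B(q, a) = 7 - q
E = 2*√22 (E = √88 = 2*√22 ≈ 9.3808)
E*((0 + 7)*B(1, -4) - 100) = (2*√22)*((0 + 7)*(7 - 1*1) - 100) = (2*√22)*(7*(7 - 1) - 100) = (2*√22)*(7*6 - 100) = (2*√22)*(42 - 100) = (2*√22)*(-58) = -116*√22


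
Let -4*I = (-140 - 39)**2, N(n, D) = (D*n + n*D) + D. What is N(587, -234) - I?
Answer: -1067759/4 ≈ -2.6694e+5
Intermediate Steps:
N(n, D) = D + 2*D*n (N(n, D) = (D*n + D*n) + D = 2*D*n + D = D + 2*D*n)
I = -32041/4 (I = -(-140 - 39)**2/4 = -1/4*(-179)**2 = -1/4*32041 = -32041/4 ≈ -8010.3)
N(587, -234) - I = -234*(1 + 2*587) - 1*(-32041/4) = -234*(1 + 1174) + 32041/4 = -234*1175 + 32041/4 = -274950 + 32041/4 = -1067759/4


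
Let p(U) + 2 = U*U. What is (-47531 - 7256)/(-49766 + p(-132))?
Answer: 54787/32344 ≈ 1.6939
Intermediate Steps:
p(U) = -2 + U**2 (p(U) = -2 + U*U = -2 + U**2)
(-47531 - 7256)/(-49766 + p(-132)) = (-47531 - 7256)/(-49766 + (-2 + (-132)**2)) = -54787/(-49766 + (-2 + 17424)) = -54787/(-49766 + 17422) = -54787/(-32344) = -54787*(-1/32344) = 54787/32344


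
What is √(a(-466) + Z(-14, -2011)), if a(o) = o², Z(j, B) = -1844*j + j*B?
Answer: √271126 ≈ 520.70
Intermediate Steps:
Z(j, B) = -1844*j + B*j
√(a(-466) + Z(-14, -2011)) = √((-466)² - 14*(-1844 - 2011)) = √(217156 - 14*(-3855)) = √(217156 + 53970) = √271126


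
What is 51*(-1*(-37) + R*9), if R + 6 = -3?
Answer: -2244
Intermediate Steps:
R = -9 (R = -6 - 3 = -9)
51*(-1*(-37) + R*9) = 51*(-1*(-37) - 9*9) = 51*(37 - 81) = 51*(-44) = -2244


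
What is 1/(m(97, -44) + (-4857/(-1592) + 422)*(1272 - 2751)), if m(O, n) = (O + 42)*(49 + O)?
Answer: -1592/968503151 ≈ -1.6438e-6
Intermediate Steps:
m(O, n) = (42 + O)*(49 + O)
1/(m(97, -44) + (-4857/(-1592) + 422)*(1272 - 2751)) = 1/((2058 + 97**2 + 91*97) + (-4857/(-1592) + 422)*(1272 - 2751)) = 1/((2058 + 9409 + 8827) + (-4857*(-1/1592) + 422)*(-1479)) = 1/(20294 + (4857/1592 + 422)*(-1479)) = 1/(20294 + (676681/1592)*(-1479)) = 1/(20294 - 1000811199/1592) = 1/(-968503151/1592) = -1592/968503151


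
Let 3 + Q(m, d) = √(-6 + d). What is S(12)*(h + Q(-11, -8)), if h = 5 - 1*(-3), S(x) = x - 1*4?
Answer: 40 + 8*I*√14 ≈ 40.0 + 29.933*I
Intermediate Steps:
S(x) = -4 + x (S(x) = x - 4 = -4 + x)
h = 8 (h = 5 + 3 = 8)
Q(m, d) = -3 + √(-6 + d)
S(12)*(h + Q(-11, -8)) = (-4 + 12)*(8 + (-3 + √(-6 - 8))) = 8*(8 + (-3 + √(-14))) = 8*(8 + (-3 + I*√14)) = 8*(5 + I*√14) = 40 + 8*I*√14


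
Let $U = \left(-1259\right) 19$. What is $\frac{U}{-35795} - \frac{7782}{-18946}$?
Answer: $\frac{365881978}{339086035} \approx 1.079$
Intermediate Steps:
$U = -23921$
$\frac{U}{-35795} - \frac{7782}{-18946} = - \frac{23921}{-35795} - \frac{7782}{-18946} = \left(-23921\right) \left(- \frac{1}{35795}\right) - - \frac{3891}{9473} = \frac{23921}{35795} + \frac{3891}{9473} = \frac{365881978}{339086035}$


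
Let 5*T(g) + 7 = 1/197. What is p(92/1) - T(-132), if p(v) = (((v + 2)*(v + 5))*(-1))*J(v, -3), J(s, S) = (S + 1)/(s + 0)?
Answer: 4522309/22655 ≈ 199.62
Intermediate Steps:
J(s, S) = (1 + S)/s
T(g) = -1378/985 (T(g) = -7/5 + (⅕)/197 = -7/5 + (⅕)*(1/197) = -7/5 + 1/985 = -1378/985)
p(v) = 2*(2 + v)*(5 + v)/v (p(v) = (((v + 2)*(v + 5))*(-1))*((1 - 3)/v) = (((2 + v)*(5 + v))*(-1))*(-2/v) = (-(2 + v)*(5 + v))*(-2/v) = 2*(2 + v)*(5 + v)/v)
p(92/1) - T(-132) = (14 + 2*(92/1) + 20/((92/1))) - 1*(-1378/985) = (14 + 2*(92*1) + 20/((92*1))) + 1378/985 = (14 + 2*92 + 20/92) + 1378/985 = (14 + 184 + 20*(1/92)) + 1378/985 = (14 + 184 + 5/23) + 1378/985 = 4559/23 + 1378/985 = 4522309/22655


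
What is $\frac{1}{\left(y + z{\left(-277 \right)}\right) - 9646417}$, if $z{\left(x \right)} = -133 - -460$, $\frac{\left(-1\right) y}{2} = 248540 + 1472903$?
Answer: $- \frac{1}{13088976} \approx -7.64 \cdot 10^{-8}$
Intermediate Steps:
$y = -3442886$ ($y = - 2 \left(248540 + 1472903\right) = \left(-2\right) 1721443 = -3442886$)
$z{\left(x \right)} = 327$ ($z{\left(x \right)} = -133 + 460 = 327$)
$\frac{1}{\left(y + z{\left(-277 \right)}\right) - 9646417} = \frac{1}{\left(-3442886 + 327\right) - 9646417} = \frac{1}{-3442559 - 9646417} = \frac{1}{-13088976} = - \frac{1}{13088976}$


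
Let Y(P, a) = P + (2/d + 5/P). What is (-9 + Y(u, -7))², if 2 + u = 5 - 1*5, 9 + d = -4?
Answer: 126025/676 ≈ 186.43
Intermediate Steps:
d = -13 (d = -9 - 4 = -13)
u = -2 (u = -2 + (5 - 1*5) = -2 + (5 - 5) = -2 + 0 = -2)
Y(P, a) = -2/13 + P + 5/P (Y(P, a) = P + (2/(-13) + 5/P) = P + (2*(-1/13) + 5/P) = P + (-2/13 + 5/P) = -2/13 + P + 5/P)
(-9 + Y(u, -7))² = (-9 + (-2/13 - 2 + 5/(-2)))² = (-9 + (-2/13 - 2 + 5*(-½)))² = (-9 + (-2/13 - 2 - 5/2))² = (-9 - 121/26)² = (-355/26)² = 126025/676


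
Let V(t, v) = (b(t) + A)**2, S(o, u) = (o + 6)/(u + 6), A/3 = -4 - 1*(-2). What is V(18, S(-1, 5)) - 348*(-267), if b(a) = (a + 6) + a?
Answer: 94212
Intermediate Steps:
A = -6 (A = 3*(-4 - 1*(-2)) = 3*(-4 + 2) = 3*(-2) = -6)
S(o, u) = (6 + o)/(6 + u)
b(a) = 6 + 2*a (b(a) = (6 + a) + a = 6 + 2*a)
V(t, v) = 4*t**2 (V(t, v) = ((6 + 2*t) - 6)**2 = (2*t)**2 = 4*t**2)
V(18, S(-1, 5)) - 348*(-267) = 4*18**2 - 348*(-267) = 4*324 + 92916 = 1296 + 92916 = 94212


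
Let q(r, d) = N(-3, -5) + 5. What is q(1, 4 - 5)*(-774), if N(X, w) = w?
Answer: 0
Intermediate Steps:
q(r, d) = 0 (q(r, d) = -5 + 5 = 0)
q(1, 4 - 5)*(-774) = 0*(-774) = 0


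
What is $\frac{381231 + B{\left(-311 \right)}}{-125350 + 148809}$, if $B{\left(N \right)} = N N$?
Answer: $\frac{477952}{23459} \approx 20.374$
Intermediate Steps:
$B{\left(N \right)} = N^{2}$
$\frac{381231 + B{\left(-311 \right)}}{-125350 + 148809} = \frac{381231 + \left(-311\right)^{2}}{-125350 + 148809} = \frac{381231 + 96721}{23459} = 477952 \cdot \frac{1}{23459} = \frac{477952}{23459}$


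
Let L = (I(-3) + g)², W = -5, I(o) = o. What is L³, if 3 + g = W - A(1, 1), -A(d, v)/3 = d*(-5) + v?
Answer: 148035889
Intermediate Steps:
A(d, v) = -3*v + 15*d (A(d, v) = -3*(d*(-5) + v) = -3*(-5*d + v) = -3*(v - 5*d) = -3*v + 15*d)
g = -20 (g = -3 + (-5 - (-3*1 + 15*1)) = -3 + (-5 - (-3 + 15)) = -3 + (-5 - 1*12) = -3 + (-5 - 12) = -3 - 17 = -20)
L = 529 (L = (-3 - 20)² = (-23)² = 529)
L³ = 529³ = 148035889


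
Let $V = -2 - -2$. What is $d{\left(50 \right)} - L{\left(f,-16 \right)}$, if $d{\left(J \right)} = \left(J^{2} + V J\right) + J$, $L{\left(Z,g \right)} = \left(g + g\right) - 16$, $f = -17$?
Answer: $2598$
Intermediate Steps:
$L{\left(Z,g \right)} = -16 + 2 g$ ($L{\left(Z,g \right)} = 2 g - 16 = -16 + 2 g$)
$V = 0$ ($V = -2 + 2 = 0$)
$d{\left(J \right)} = J + J^{2}$ ($d{\left(J \right)} = \left(J^{2} + 0 J\right) + J = \left(J^{2} + 0\right) + J = J^{2} + J = J + J^{2}$)
$d{\left(50 \right)} - L{\left(f,-16 \right)} = 50 \left(1 + 50\right) - \left(-16 + 2 \left(-16\right)\right) = 50 \cdot 51 - \left(-16 - 32\right) = 2550 - -48 = 2550 + 48 = 2598$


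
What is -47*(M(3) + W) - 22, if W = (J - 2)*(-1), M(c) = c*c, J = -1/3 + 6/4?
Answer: -2905/6 ≈ -484.17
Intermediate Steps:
J = 7/6 (J = -1*⅓ + 6*(¼) = -⅓ + 3/2 = 7/6 ≈ 1.1667)
M(c) = c²
W = ⅚ (W = (7/6 - 2)*(-1) = -⅚*(-1) = ⅚ ≈ 0.83333)
-47*(M(3) + W) - 22 = -47*(3² + ⅚) - 22 = -47*(9 + ⅚) - 22 = -47*59/6 - 22 = -2773/6 - 22 = -2905/6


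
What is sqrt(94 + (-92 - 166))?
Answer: 2*I*sqrt(41) ≈ 12.806*I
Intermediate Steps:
sqrt(94 + (-92 - 166)) = sqrt(94 - 258) = sqrt(-164) = 2*I*sqrt(41)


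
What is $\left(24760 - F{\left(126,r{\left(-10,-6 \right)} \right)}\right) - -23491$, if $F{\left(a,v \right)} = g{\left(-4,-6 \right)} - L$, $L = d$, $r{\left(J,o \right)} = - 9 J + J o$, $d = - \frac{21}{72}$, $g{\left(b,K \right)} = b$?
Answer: $\frac{1158113}{24} \approx 48255.0$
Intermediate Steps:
$d = - \frac{7}{24}$ ($d = \left(-21\right) \frac{1}{72} = - \frac{7}{24} \approx -0.29167$)
$L = - \frac{7}{24} \approx -0.29167$
$F{\left(a,v \right)} = - \frac{89}{24}$ ($F{\left(a,v \right)} = -4 - - \frac{7}{24} = -4 + \frac{7}{24} = - \frac{89}{24}$)
$\left(24760 - F{\left(126,r{\left(-10,-6 \right)} \right)}\right) - -23491 = \left(24760 - - \frac{89}{24}\right) - -23491 = \left(24760 + \frac{89}{24}\right) + 23491 = \frac{594329}{24} + 23491 = \frac{1158113}{24}$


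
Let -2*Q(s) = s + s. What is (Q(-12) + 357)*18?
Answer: 6642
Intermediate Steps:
Q(s) = -s (Q(s) = -(s + s)/2 = -s)
(Q(-12) + 357)*18 = (-1*(-12) + 357)*18 = (12 + 357)*18 = 369*18 = 6642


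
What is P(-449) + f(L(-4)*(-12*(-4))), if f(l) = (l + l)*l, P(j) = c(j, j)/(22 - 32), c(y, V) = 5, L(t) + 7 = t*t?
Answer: 746495/2 ≈ 3.7325e+5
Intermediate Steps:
L(t) = -7 + t² (L(t) = -7 + t*t = -7 + t²)
P(j) = -½ (P(j) = 5/(22 - 32) = 5/(-10) = -⅒*5 = -½)
f(l) = 2*l² (f(l) = (2*l)*l = 2*l²)
P(-449) + f(L(-4)*(-12*(-4))) = -½ + 2*((-7 + (-4)²)*(-12*(-4)))² = -½ + 2*((-7 + 16)*(-4*(-12)))² = -½ + 2*(9*48)² = -½ + 2*432² = -½ + 2*186624 = -½ + 373248 = 746495/2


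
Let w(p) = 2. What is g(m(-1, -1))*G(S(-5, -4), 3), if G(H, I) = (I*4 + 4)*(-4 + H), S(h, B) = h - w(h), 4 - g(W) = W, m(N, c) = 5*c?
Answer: -1584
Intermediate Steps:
g(W) = 4 - W
S(h, B) = -2 + h (S(h, B) = h - 1*2 = h - 2 = -2 + h)
G(H, I) = (-4 + H)*(4 + 4*I) (G(H, I) = (4*I + 4)*(-4 + H) = (4 + 4*I)*(-4 + H) = (-4 + H)*(4 + 4*I))
g(m(-1, -1))*G(S(-5, -4), 3) = (4 - 5*(-1))*(-16 - 16*3 + 4*(-2 - 5) + 4*(-2 - 5)*3) = (4 - 1*(-5))*(-16 - 48 + 4*(-7) + 4*(-7)*3) = (4 + 5)*(-16 - 48 - 28 - 84) = 9*(-176) = -1584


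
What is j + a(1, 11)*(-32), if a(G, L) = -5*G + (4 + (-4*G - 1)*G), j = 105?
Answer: 297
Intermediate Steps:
a(G, L) = 4 - 5*G + G*(-1 - 4*G) (a(G, L) = -5*G + (4 + (-1 - 4*G)*G) = -5*G + (4 + G*(-1 - 4*G)) = 4 - 5*G + G*(-1 - 4*G))
j + a(1, 11)*(-32) = 105 + (4 - 6*1 - 4*1²)*(-32) = 105 + (4 - 6 - 4*1)*(-32) = 105 + (4 - 6 - 4)*(-32) = 105 - 6*(-32) = 105 + 192 = 297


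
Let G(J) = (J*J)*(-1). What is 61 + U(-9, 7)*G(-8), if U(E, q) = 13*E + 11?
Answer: 6845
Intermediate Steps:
U(E, q) = 11 + 13*E
G(J) = -J² (G(J) = J²*(-1) = -J²)
61 + U(-9, 7)*G(-8) = 61 + (11 + 13*(-9))*(-1*(-8)²) = 61 + (11 - 117)*(-1*64) = 61 - 106*(-64) = 61 + 6784 = 6845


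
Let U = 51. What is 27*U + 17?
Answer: 1394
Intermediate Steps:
27*U + 17 = 27*51 + 17 = 1377 + 17 = 1394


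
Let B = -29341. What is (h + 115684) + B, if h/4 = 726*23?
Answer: 153135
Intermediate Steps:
h = 66792 (h = 4*(726*23) = 4*16698 = 66792)
(h + 115684) + B = (66792 + 115684) - 29341 = 182476 - 29341 = 153135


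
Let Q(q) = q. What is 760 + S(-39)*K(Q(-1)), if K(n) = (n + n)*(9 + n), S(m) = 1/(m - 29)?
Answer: 12924/17 ≈ 760.24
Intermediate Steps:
S(m) = 1/(-29 + m)
K(n) = 2*n*(9 + n) (K(n) = (2*n)*(9 + n) = 2*n*(9 + n))
760 + S(-39)*K(Q(-1)) = 760 + (2*(-1)*(9 - 1))/(-29 - 39) = 760 + (2*(-1)*8)/(-68) = 760 - 1/68*(-16) = 760 + 4/17 = 12924/17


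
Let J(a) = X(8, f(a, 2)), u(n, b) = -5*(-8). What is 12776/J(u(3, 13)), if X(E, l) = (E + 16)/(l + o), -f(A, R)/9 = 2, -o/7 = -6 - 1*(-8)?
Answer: -51104/3 ≈ -17035.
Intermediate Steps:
o = -14 (o = -7*(-6 - 1*(-8)) = -7*(-6 + 8) = -7*2 = -14)
f(A, R) = -18 (f(A, R) = -9*2 = -18)
X(E, l) = (16 + E)/(-14 + l) (X(E, l) = (E + 16)/(l - 14) = (16 + E)/(-14 + l))
u(n, b) = 40
J(a) = -¾ (J(a) = (16 + 8)/(-14 - 18) = 24/(-32) = -1/32*24 = -¾)
12776/J(u(3, 13)) = 12776/(-¾) = 12776*(-4/3) = -51104/3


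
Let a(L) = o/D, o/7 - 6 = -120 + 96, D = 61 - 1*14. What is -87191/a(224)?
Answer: 4097977/126 ≈ 32524.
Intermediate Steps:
D = 47 (D = 61 - 14 = 47)
o = -126 (o = 42 + 7*(-120 + 96) = 42 + 7*(-24) = 42 - 168 = -126)
a(L) = -126/47
-87191/a(224) = -87191/(-126/47) = -87191*(-47/126) = 4097977/126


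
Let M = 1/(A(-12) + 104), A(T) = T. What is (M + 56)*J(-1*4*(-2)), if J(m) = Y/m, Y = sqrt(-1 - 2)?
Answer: 5153*I*sqrt(3)/736 ≈ 12.127*I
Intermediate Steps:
Y = I*sqrt(3) (Y = sqrt(-3) = I*sqrt(3) ≈ 1.732*I)
M = 1/92 (M = 1/(-12 + 104) = 1/92 ≈ 0.010870)
J(m) = I*sqrt(3)/m (J(m) = (I*sqrt(3))/m = I*sqrt(3)/m)
(M + 56)*J(-1*4*(-2)) = (1/92 + 56)*(I*sqrt(3)/((-1*4*(-2)))) = 5153*(I*sqrt(3)/((-4*(-2))))/92 = 5153*(I*sqrt(3)/8)/92 = 5153*I*sqrt(3)/736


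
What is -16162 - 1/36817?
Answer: -595036355/36817 ≈ -16162.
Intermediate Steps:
-16162 - 1/36817 = -595036355/36817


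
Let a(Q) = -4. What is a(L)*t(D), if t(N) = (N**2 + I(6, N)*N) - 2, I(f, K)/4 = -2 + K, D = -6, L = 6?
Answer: -904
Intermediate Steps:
I(f, K) = -8 + 4*K (I(f, K) = 4*(-2 + K) = -8 + 4*K)
t(N) = -2 + N**2 + N*(-8 + 4*N) (t(N) = (N**2 + (-8 + 4*N)*N) - 2 = (N**2 + N*(-8 + 4*N)) - 2 = -2 + N**2 + N*(-8 + 4*N))
a(L)*t(D) = -4*(-2 - 8*(-6) + 5*(-6)**2) = -4*(-2 + 48 + 5*36) = -4*(-2 + 48 + 180) = -4*226 = -904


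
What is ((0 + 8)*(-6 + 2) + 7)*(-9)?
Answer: 225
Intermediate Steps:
((0 + 8)*(-6 + 2) + 7)*(-9) = (8*(-4) + 7)*(-9) = (-32 + 7)*(-9) = -25*(-9) = 225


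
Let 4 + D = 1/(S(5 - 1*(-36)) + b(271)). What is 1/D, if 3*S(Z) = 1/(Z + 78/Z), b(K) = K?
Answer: -1430108/5715155 ≈ -0.25023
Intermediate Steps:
S(Z) = 1/(3*(Z + 78/Z))
D = -5715155/1430108 (D = -4 + 1/((5 - 1*(-36))/(3*(78 + (5 - 1*(-36))**2)) + 271) = -4 + 1/((5 + 36)/(3*(78 + (5 + 36)**2)) + 271) = -4 + 1/((1/3)*41/(78 + 41**2) + 271) = -4 + 1/((1/3)*41/(78 + 1681) + 271) = -4 + 1/((1/3)*41/1759 + 271) = -4 + 1/((1/3)*41*(1/1759) + 271) = -4 + 1/(41/5277 + 271) = -4 + 1/(1430108/5277) = -4 + 5277/1430108 = -5715155/1430108 ≈ -3.9963)
1/D = 1/(-5715155/1430108) = -1430108/5715155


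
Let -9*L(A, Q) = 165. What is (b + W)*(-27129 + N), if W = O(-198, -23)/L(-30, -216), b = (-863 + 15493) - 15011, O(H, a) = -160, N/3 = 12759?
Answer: -45651060/11 ≈ -4.1501e+6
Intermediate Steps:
N = 38277 (N = 3*12759 = 38277)
L(A, Q) = -55/3 (L(A, Q) = -⅑*165 = -55/3)
b = -381 (b = 14630 - 15011 = -381)
W = 96/11 (W = -160/(-55/3) = -160*(-3/55) = 96/11 ≈ 8.7273)
(b + W)*(-27129 + N) = (-381 + 96/11)*(-27129 + 38277) = -4095/11*11148 = -45651060/11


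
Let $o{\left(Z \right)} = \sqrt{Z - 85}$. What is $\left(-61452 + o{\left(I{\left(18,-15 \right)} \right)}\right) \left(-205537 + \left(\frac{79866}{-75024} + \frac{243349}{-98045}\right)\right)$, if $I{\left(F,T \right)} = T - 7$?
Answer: $\frac{1290406965672357171}{102162890} - \frac{83994464992017 i \sqrt{107}}{408651560} \approx 1.2631 \cdot 10^{10} - 2.1261 \cdot 10^{6} i$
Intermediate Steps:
$I{\left(F,T \right)} = -7 + T$
$o{\left(Z \right)} = \sqrt{-85 + Z}$
$\left(-61452 + o{\left(I{\left(18,-15 \right)} \right)}\right) \left(-205537 + \left(\frac{79866}{-75024} + \frac{243349}{-98045}\right)\right) = \left(-61452 + \sqrt{-85 - 22}\right) \left(-205537 + \left(\frac{79866}{-75024} + \frac{243349}{-98045}\right)\right) = \left(-61452 + \sqrt{-85 - 22}\right) \left(-205537 + \left(79866 \left(- \frac{1}{75024}\right) + 243349 \left(- \frac{1}{98045}\right)\right)\right) = \left(-61452 + \sqrt{-107}\right) \left(-205537 - \frac{1449304297}{408651560}\right) = \left(-61452 + i \sqrt{107}\right) \left(-205537 - \frac{1449304297}{408651560}\right) = \left(-61452 + i \sqrt{107}\right) \left(- \frac{83994464992017}{408651560}\right) = \frac{1290406965672357171}{102162890} - \frac{83994464992017 i \sqrt{107}}{408651560}$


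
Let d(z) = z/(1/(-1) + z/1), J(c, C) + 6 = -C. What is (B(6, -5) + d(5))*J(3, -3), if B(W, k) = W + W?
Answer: -159/4 ≈ -39.750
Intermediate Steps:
B(W, k) = 2*W
J(c, C) = -6 - C
d(z) = z/(-1 + z) (d(z) = z/(1*(-1) + z*1) = z/(-1 + z))
(B(6, -5) + d(5))*J(3, -3) = (2*6 + 5/(-1 + 5))*(-6 - 1*(-3)) = (12 + 5/4)*(-6 + 3) = (12 + 5*(¼))*(-3) = (12 + 5/4)*(-3) = (53/4)*(-3) = -159/4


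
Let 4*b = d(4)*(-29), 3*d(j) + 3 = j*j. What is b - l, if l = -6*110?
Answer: 7543/12 ≈ 628.58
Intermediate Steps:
d(j) = -1 + j**2/3 (d(j) = -1 + (j*j)/3 = -1 + j**2/3)
l = -660
b = -377/12 (b = ((-1 + (1/3)*4**2)*(-29))/4 = ((-1 + (1/3)*16)*(-29))/4 = ((-1 + 16/3)*(-29))/4 = ((13/3)*(-29))/4 = (1/4)*(-377/3) = -377/12 ≈ -31.417)
b - l = -377/12 - 1*(-660) = -377/12 + 660 = 7543/12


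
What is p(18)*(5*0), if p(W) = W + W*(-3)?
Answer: 0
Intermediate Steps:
p(W) = -2*W (p(W) = W - 3*W = -2*W)
p(18)*(5*0) = (-2*18)*(5*0) = -36*0 = 0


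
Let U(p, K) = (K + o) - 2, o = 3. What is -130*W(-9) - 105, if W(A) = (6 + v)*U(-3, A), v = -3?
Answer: 3015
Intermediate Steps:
U(p, K) = 1 + K (U(p, K) = (K + 3) - 2 = (3 + K) - 2 = 1 + K)
W(A) = 3 + 3*A (W(A) = (6 - 3)*(1 + A) = 3*(1 + A) = 3 + 3*A)
-130*W(-9) - 105 = -130*(3 + 3*(-9)) - 105 = -130*(3 - 27) - 105 = -130*(-24) - 105 = 3120 - 105 = 3015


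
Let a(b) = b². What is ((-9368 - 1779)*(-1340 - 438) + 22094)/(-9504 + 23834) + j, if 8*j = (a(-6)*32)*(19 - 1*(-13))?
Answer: 8587410/1433 ≈ 5992.6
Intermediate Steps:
j = 4608 (j = (((-6)²*32)*(19 - 1*(-13)))/8 = ((36*32)*(19 + 13))/8 = (1152*32)/8 = (⅛)*36864 = 4608)
((-9368 - 1779)*(-1340 - 438) + 22094)/(-9504 + 23834) + j = ((-9368 - 1779)*(-1340 - 438) + 22094)/(-9504 + 23834) + 4608 = (-11147*(-1778) + 22094)/14330 + 4608 = (19819366 + 22094)*(1/14330) + 4608 = 19841460*(1/14330) + 4608 = 1984146/1433 + 4608 = 8587410/1433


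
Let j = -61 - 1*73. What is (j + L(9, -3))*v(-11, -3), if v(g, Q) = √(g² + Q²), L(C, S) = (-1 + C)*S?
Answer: -158*√130 ≈ -1801.5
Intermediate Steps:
L(C, S) = S*(-1 + C)
v(g, Q) = √(Q² + g²)
j = -134 (j = -61 - 73 = -134)
(j + L(9, -3))*v(-11, -3) = (-134 - 3*(-1 + 9))*√((-3)² + (-11)²) = (-134 - 3*8)*√(9 + 121) = (-134 - 24)*√130 = -158*√130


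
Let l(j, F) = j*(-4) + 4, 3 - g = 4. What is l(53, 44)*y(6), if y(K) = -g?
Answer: -208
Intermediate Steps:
g = -1 (g = 3 - 1*4 = 3 - 4 = -1)
y(K) = 1 (y(K) = -1*(-1) = 1)
l(j, F) = 4 - 4*j (l(j, F) = -4*j + 4 = 4 - 4*j)
l(53, 44)*y(6) = (4 - 4*53)*1 = (4 - 212)*1 = -208*1 = -208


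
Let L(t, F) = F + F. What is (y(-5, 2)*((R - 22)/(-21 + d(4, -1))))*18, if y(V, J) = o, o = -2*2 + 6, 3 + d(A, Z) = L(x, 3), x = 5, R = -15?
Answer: 74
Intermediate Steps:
L(t, F) = 2*F
d(A, Z) = 3 (d(A, Z) = -3 + 2*3 = -3 + 6 = 3)
o = 2 (o = -4 + 6 = 2)
y(V, J) = 2
(y(-5, 2)*((R - 22)/(-21 + d(4, -1))))*18 = (2*((-15 - 22)/(-21 + 3)))*18 = (2*(-37/(-18)))*18 = (2*(-37*(-1/18)))*18 = (2*(37/18))*18 = (37/9)*18 = 74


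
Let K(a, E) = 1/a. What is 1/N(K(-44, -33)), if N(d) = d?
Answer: -44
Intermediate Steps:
1/N(K(-44, -33)) = 1/(1/(-44)) = 1/(-1/44) = -44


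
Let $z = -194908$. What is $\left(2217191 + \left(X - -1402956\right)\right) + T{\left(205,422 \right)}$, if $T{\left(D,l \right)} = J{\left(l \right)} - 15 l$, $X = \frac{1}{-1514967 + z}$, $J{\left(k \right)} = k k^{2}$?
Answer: $\frac{134678757491874}{1709875} \approx 7.8765 \cdot 10^{7}$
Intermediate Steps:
$J{\left(k \right)} = k^{3}$
$X = - \frac{1}{1709875}$ ($X = \frac{1}{-1514967 - 194908} = \frac{1}{-1709875} = - \frac{1}{1709875} \approx -5.8484 \cdot 10^{-7}$)
$T{\left(D,l \right)} = l^{3} - 15 l$
$\left(2217191 + \left(X - -1402956\right)\right) + T{\left(205,422 \right)} = \left(2217191 - - \frac{2398879390499}{1709875}\right) + 422 \left(-15 + 422^{2}\right) = \left(2217191 + \left(- \frac{1}{1709875} + 1402956\right)\right) + 422 \left(-15 + 178084\right) = \left(2217191 + \frac{2398879390499}{1709875}\right) + 422 \cdot 178069 = \frac{6189998851624}{1709875} + 75145118 = \frac{134678757491874}{1709875}$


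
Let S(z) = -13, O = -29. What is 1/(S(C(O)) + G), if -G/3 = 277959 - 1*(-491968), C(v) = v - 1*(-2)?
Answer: -1/2309794 ≈ -4.3294e-7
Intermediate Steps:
C(v) = 2 + v (C(v) = v + 2 = 2 + v)
G = -2309781 (G = -3*(277959 - 1*(-491968)) = -3*(277959 + 491968) = -3*769927 = -2309781)
1/(S(C(O)) + G) = 1/(-13 - 2309781) = 1/(-2309794) = -1/2309794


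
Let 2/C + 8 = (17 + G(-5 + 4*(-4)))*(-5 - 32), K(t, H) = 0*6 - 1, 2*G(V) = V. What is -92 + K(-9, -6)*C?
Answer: -45720/497 ≈ -91.992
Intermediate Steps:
G(V) = V/2
K(t, H) = -1 (K(t, H) = 0 - 1 = -1)
C = -4/497 (C = 2/(-8 + (17 + (-5 + 4*(-4))/2)*(-5 - 32)) = 2/(-8 + (17 + (-5 - 16)/2)*(-37)) = 2/(-8 + (17 + (½)*(-21))*(-37)) = 2/(-8 + (17 - 21/2)*(-37)) = 2/(-8 + (13/2)*(-37)) = 2/(-8 - 481/2) = 2/(-497/2) = 2*(-2/497) = -4/497 ≈ -0.0080483)
-92 + K(-9, -6)*C = -92 - 1*(-4/497) = -92 + 4/497 = -45720/497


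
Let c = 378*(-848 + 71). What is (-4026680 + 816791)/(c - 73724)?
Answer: 3209889/367430 ≈ 8.7361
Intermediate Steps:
c = -293706 (c = 378*(-777) = -293706)
(-4026680 + 816791)/(c - 73724) = (-4026680 + 816791)/(-293706 - 73724) = -3209889/(-367430) = -3209889*(-1/367430) = 3209889/367430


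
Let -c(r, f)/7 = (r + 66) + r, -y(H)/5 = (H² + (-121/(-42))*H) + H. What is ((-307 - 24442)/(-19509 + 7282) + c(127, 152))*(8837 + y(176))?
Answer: 85884435482413/256767 ≈ 3.3448e+8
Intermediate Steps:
y(H) = -5*H² - 815*H/42 (y(H) = -5*((H² + (-121/(-42))*H) + H) = -5*((H² + (-121*(-1/42))*H) + H) = -5*((H² + 121*H/42) + H) = -5*(H² + 163*H/42) = -5*H² - 815*H/42)
c(r, f) = -462 - 14*r (c(r, f) = -7*((r + 66) + r) = -7*((66 + r) + r) = -7*(66 + 2*r) = -462 - 14*r)
((-307 - 24442)/(-19509 + 7282) + c(127, 152))*(8837 + y(176)) = ((-307 - 24442)/(-19509 + 7282) + (-462 - 14*127))*(8837 - 5/42*176*(163 + 42*176)) = (-24749/(-12227) + (-462 - 1778))*(8837 - 5/42*176*(163 + 7392)) = (-24749*(-1/12227) - 2240)*(8837 - 5/42*176*7555) = (24749/12227 - 2240)*(8837 - 3324200/21) = -27363731/12227*(-3138623/21) = 85884435482413/256767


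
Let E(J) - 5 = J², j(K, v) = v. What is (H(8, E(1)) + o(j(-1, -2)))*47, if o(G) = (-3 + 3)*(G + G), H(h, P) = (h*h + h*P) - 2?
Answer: 5170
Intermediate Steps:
E(J) = 5 + J²
H(h, P) = -2 + h² + P*h (H(h, P) = (h² + P*h) - 2 = -2 + h² + P*h)
o(G) = 0 (o(G) = 0*(2*G) = 0)
(H(8, E(1)) + o(j(-1, -2)))*47 = ((-2 + 8² + (5 + 1²)*8) + 0)*47 = ((-2 + 64 + (5 + 1)*8) + 0)*47 = ((-2 + 64 + 6*8) + 0)*47 = ((-2 + 64 + 48) + 0)*47 = (110 + 0)*47 = 110*47 = 5170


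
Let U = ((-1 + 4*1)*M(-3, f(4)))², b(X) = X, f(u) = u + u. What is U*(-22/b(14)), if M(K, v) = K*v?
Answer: -57024/7 ≈ -8146.3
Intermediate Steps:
f(u) = 2*u
U = 5184 (U = ((-1 + 4*1)*(-6*4))² = ((-1 + 4)*(-3*8))² = (3*(-24))² = (-72)² = 5184)
U*(-22/b(14)) = 5184*(-22/14) = 5184*(-22*1/14) = 5184*(-11/7) = -57024/7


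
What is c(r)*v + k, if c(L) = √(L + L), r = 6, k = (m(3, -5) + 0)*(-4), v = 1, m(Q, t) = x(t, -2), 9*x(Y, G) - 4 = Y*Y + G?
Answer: -12 + 2*√3 ≈ -8.5359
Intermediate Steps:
x(Y, G) = 4/9 + G/9 + Y²/9 (x(Y, G) = 4/9 + (Y*Y + G)/9 = 4/9 + (Y² + G)/9 = 4/9 + (G + Y²)/9 = 4/9 + (G/9 + Y²/9) = 4/9 + G/9 + Y²/9)
m(Q, t) = 2/9 + t²/9 (m(Q, t) = 4/9 + (⅑)*(-2) + t²/9 = 4/9 - 2/9 + t²/9 = 2/9 + t²/9)
k = -12 (k = ((2/9 + (⅑)*(-5)²) + 0)*(-4) = ((2/9 + (⅑)*25) + 0)*(-4) = ((2/9 + 25/9) + 0)*(-4) = (3 + 0)*(-4) = 3*(-4) = -12)
c(L) = √2*√L (c(L) = √(2*L) = √2*√L)
c(r)*v + k = (√2*√6)*1 - 12 = (2*√3)*1 - 12 = 2*√3 - 12 = -12 + 2*√3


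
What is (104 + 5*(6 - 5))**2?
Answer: 11881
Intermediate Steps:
(104 + 5*(6 - 5))**2 = (104 + 5*1)**2 = (104 + 5)**2 = 109**2 = 11881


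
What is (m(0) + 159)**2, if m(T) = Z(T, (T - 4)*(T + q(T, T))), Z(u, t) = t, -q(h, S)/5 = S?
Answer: 25281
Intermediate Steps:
q(h, S) = -5*S
m(T) = -4*T*(-4 + T) (m(T) = (T - 4)*(T - 5*T) = (-4 + T)*(-4*T) = -4*T*(-4 + T))
(m(0) + 159)**2 = (4*0*(4 - 1*0) + 159)**2 = (4*0*(4 + 0) + 159)**2 = (4*0*4 + 159)**2 = (0 + 159)**2 = 159**2 = 25281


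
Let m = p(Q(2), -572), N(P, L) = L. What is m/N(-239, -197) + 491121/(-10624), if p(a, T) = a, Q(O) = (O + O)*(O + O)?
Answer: -96920821/2092928 ≈ -46.309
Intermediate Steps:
Q(O) = 4*O² (Q(O) = (2*O)*(2*O) = 4*O²)
m = 16 (m = 4*2² = 4*4 = 16)
m/N(-239, -197) + 491121/(-10624) = 16/(-197) + 491121/(-10624) = 16*(-1/197) + 491121*(-1/10624) = -16/197 - 491121/10624 = -96920821/2092928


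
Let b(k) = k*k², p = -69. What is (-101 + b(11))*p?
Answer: -84870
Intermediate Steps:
b(k) = k³
(-101 + b(11))*p = (-101 + 11³)*(-69) = (-101 + 1331)*(-69) = 1230*(-69) = -84870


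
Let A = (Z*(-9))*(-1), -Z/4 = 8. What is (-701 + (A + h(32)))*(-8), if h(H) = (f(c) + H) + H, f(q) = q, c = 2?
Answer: 7384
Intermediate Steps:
Z = -32 (Z = -4*8 = -32)
h(H) = 2 + 2*H (h(H) = (2 + H) + H = 2 + 2*H)
A = -288 (A = -32*(-9)*(-1) = 288*(-1) = -288)
(-701 + (A + h(32)))*(-8) = (-701 + (-288 + (2 + 2*32)))*(-8) = (-701 + (-288 + (2 + 64)))*(-8) = (-701 + (-288 + 66))*(-8) = (-701 - 222)*(-8) = -923*(-8) = 7384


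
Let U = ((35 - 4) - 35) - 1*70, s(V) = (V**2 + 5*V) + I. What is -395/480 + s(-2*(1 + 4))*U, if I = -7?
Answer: -305551/96 ≈ -3182.8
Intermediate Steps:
s(V) = -7 + V**2 + 5*V (s(V) = (V**2 + 5*V) - 7 = -7 + V**2 + 5*V)
U = -74 (U = (31 - 35) - 70 = -4 - 70 = -74)
-395/480 + s(-2*(1 + 4))*U = -395/480 + (-7 + (-2*(1 + 4))**2 + 5*(-2*(1 + 4)))*(-74) = -395*1/480 + (-7 + (-2*5)**2 + 5*(-2*5))*(-74) = -79/96 + (-7 + (-10)**2 + 5*(-10))*(-74) = -79/96 + (-7 + 100 - 50)*(-74) = -79/96 + 43*(-74) = -79/96 - 3182 = -305551/96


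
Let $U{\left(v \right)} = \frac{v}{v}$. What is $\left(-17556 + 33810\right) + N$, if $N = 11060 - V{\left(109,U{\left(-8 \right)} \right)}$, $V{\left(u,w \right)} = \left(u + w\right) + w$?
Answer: $27203$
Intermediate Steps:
$U{\left(v \right)} = 1$
$V{\left(u,w \right)} = u + 2 w$
$N = 10949$ ($N = 11060 - \left(109 + 2 \cdot 1\right) = 11060 - \left(109 + 2\right) = 11060 - 111 = 10949$)
$\left(-17556 + 33810\right) + N = \left(-17556 + 33810\right) + 10949 = 16254 + 10949 = 27203$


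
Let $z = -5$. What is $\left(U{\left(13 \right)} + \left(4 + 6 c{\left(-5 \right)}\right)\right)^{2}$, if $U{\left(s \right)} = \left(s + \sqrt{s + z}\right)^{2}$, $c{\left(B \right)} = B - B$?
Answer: $38169 + 18824 \sqrt{2} \approx 64790.0$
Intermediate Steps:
$c{\left(B \right)} = 0$
$U{\left(s \right)} = \left(s + \sqrt{-5 + s}\right)^{2}$ ($U{\left(s \right)} = \left(s + \sqrt{s - 5}\right)^{2} = \left(s + \sqrt{-5 + s}\right)^{2}$)
$\left(U{\left(13 \right)} + \left(4 + 6 c{\left(-5 \right)}\right)\right)^{2} = \left(\left(13 + \sqrt{-5 + 13}\right)^{2} + \left(4 + 6 \cdot 0\right)\right)^{2} = \left(\left(13 + \sqrt{8}\right)^{2} + \left(4 + 0\right)\right)^{2} = \left(\left(13 + 2 \sqrt{2}\right)^{2} + 4\right)^{2} = \left(4 + \left(13 + 2 \sqrt{2}\right)^{2}\right)^{2}$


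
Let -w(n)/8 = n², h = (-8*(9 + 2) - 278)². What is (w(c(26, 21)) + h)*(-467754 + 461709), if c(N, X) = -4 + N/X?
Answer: -118981083260/147 ≈ -8.0940e+8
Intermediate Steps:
h = 133956 (h = (-8*11 - 278)² = (-88 - 278)² = (-366)² = 133956)
w(n) = -8*n²
(w(c(26, 21)) + h)*(-467754 + 461709) = (-8*(-4 + 26/21)² + 133956)*(-467754 + 461709) = (-8*(-4 + 26*(1/21))² + 133956)*(-6045) = (-8*(-4 + 26/21)² + 133956)*(-6045) = (-8*(-58/21)² + 133956)*(-6045) = (-8*3364/441 + 133956)*(-6045) = (-26912/441 + 133956)*(-6045) = (59047684/441)*(-6045) = -118981083260/147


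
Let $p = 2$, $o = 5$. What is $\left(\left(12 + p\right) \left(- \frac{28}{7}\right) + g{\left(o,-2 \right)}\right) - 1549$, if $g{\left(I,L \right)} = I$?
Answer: $-1600$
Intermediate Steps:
$\left(\left(12 + p\right) \left(- \frac{28}{7}\right) + g{\left(o,-2 \right)}\right) - 1549 = \left(\left(12 + 2\right) \left(- \frac{28}{7}\right) + 5\right) - 1549 = \left(14 \left(\left(-28\right) \frac{1}{7}\right) + 5\right) - 1549 = \left(14 \left(-4\right) + 5\right) - 1549 = \left(-56 + 5\right) - 1549 = -51 - 1549 = -1600$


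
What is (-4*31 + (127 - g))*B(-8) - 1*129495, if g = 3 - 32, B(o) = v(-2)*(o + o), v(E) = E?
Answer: -128471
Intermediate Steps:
B(o) = -4*o (B(o) = -2*(o + o) = -4*o)
g = -29
(-4*31 + (127 - g))*B(-8) - 1*129495 = (-4*31 + (127 - 1*(-29)))*(-4*(-8)) - 1*129495 = (-124 + (127 + 29))*32 - 129495 = (-124 + 156)*32 - 129495 = 32*32 - 129495 = 1024 - 129495 = -128471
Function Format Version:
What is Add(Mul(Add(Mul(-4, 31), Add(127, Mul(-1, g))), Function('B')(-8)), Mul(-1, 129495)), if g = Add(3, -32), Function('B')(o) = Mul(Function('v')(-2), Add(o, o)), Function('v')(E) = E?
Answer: -128471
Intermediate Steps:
Function('B')(o) = Mul(-4, o) (Function('B')(o) = Mul(-2, Add(o, o)) = Mul(-2, Mul(2, o)) = Mul(-4, o))
g = -29
Add(Mul(Add(Mul(-4, 31), Add(127, Mul(-1, g))), Function('B')(-8)), Mul(-1, 129495)) = Add(Mul(Add(Mul(-4, 31), Add(127, Mul(-1, -29))), Mul(-4, -8)), Mul(-1, 129495)) = Add(Mul(Add(-124, Add(127, 29)), 32), -129495) = Add(Mul(Add(-124, 156), 32), -129495) = Add(Mul(32, 32), -129495) = Add(1024, -129495) = -128471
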